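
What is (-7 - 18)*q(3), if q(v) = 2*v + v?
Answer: -225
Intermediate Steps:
q(v) = 3*v
(-7 - 18)*q(3) = (-7 - 18)*(3*3) = -25*9 = -225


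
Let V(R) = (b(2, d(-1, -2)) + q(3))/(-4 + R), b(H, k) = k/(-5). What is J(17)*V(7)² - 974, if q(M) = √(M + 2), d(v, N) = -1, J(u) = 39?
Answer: -23804/25 + 26*√5/15 ≈ -948.28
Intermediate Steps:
b(H, k) = -k/5 (b(H, k) = k*(-⅕) = -k/5)
q(M) = √(2 + M)
V(R) = (⅕ + √5)/(-4 + R) (V(R) = (-⅕*(-1) + √(2 + 3))/(-4 + R) = (⅕ + √5)/(-4 + R))
J(17)*V(7)² - 974 = 39*((⅕ + √5)/(-4 + 7))² - 974 = 39*((⅕ + √5)/3)² - 974 = 39*(1/15 + √5/3)² - 974 = -974 + 39*(1/15 + √5/3)²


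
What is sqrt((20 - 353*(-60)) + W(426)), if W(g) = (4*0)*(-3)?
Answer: 20*sqrt(53) ≈ 145.60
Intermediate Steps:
W(g) = 0 (W(g) = 0*(-3) = 0)
sqrt((20 - 353*(-60)) + W(426)) = sqrt((20 - 353*(-60)) + 0) = sqrt((20 + 21180) + 0) = sqrt(21200 + 0) = sqrt(21200) = 20*sqrt(53)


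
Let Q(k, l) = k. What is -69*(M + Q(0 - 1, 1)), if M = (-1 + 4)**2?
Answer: -552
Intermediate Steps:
M = 9 (M = 3**2 = 9)
-69*(M + Q(0 - 1, 1)) = -69*(9 + (0 - 1)) = -69*(9 - 1) = -69*8 = -552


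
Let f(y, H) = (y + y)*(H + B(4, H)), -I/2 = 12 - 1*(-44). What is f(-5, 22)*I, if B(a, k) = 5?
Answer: 30240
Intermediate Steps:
I = -112 (I = -2*(12 - 1*(-44)) = -2*(12 + 44) = -2*56 = -112)
f(y, H) = 2*y*(5 + H) (f(y, H) = (y + y)*(H + 5) = (2*y)*(5 + H) = 2*y*(5 + H))
f(-5, 22)*I = (2*(-5)*(5 + 22))*(-112) = (2*(-5)*27)*(-112) = -270*(-112) = 30240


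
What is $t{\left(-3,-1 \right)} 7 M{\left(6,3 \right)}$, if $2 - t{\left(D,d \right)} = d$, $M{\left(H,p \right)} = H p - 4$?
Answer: $294$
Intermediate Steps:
$M{\left(H,p \right)} = -4 + H p$
$t{\left(D,d \right)} = 2 - d$
$t{\left(-3,-1 \right)} 7 M{\left(6,3 \right)} = \left(2 - -1\right) 7 \left(-4 + 6 \cdot 3\right) = \left(2 + 1\right) 7 \left(-4 + 18\right) = 3 \cdot 7 \cdot 14 = 21 \cdot 14 = 294$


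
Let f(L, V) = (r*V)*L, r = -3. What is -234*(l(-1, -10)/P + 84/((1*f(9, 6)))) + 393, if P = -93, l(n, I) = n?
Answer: 47599/93 ≈ 511.82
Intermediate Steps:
f(L, V) = -3*L*V (f(L, V) = (-3*V)*L = -3*L*V)
-234*(l(-1, -10)/P + 84/((1*f(9, 6)))) + 393 = -234*(-1/(-93) + 84/((1*(-3*9*6)))) + 393 = -234*(-1*(-1/93) + 84/((1*(-162)))) + 393 = -234*(1/93 + 84/(-162)) + 393 = -234*(1/93 + 84*(-1/162)) + 393 = -234*(1/93 - 14/27) + 393 = -234*(-425/837) + 393 = 11050/93 + 393 = 47599/93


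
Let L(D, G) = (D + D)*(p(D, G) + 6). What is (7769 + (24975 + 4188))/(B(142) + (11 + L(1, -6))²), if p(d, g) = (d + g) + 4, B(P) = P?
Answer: 36932/583 ≈ 63.348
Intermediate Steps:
p(d, g) = 4 + d + g
L(D, G) = 2*D*(10 + D + G) (L(D, G) = (D + D)*((4 + D + G) + 6) = (2*D)*(10 + D + G) = 2*D*(10 + D + G))
(7769 + (24975 + 4188))/(B(142) + (11 + L(1, -6))²) = (7769 + (24975 + 4188))/(142 + (11 + 2*1*(10 + 1 - 6))²) = (7769 + 29163)/(142 + (11 + 2*1*5)²) = 36932/(142 + (11 + 10)²) = 36932/(142 + 21²) = 36932/(142 + 441) = 36932/583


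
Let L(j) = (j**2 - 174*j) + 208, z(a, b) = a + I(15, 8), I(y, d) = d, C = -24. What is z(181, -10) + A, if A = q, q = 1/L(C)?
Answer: 937441/4960 ≈ 189.00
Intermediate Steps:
z(a, b) = 8 + a (z(a, b) = a + 8 = 8 + a)
L(j) = 208 + j**2 - 174*j
q = 1/4960 (q = 1/(208 + (-24)**2 - 174*(-24)) = 1/(208 + 576 + 4176) = 1/4960 ≈ 0.00020161)
A = 1/4960 ≈ 0.00020161
z(181, -10) + A = (8 + 181) + 1/4960 = 189 + 1/4960 = 937441/4960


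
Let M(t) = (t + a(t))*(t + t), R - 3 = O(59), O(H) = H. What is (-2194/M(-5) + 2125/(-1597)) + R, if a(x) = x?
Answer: 3092541/79850 ≈ 38.729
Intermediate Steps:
R = 62 (R = 3 + 59 = 62)
M(t) = 4*t² (M(t) = (t + t)*(t + t) = (2*t)*(2*t) = 4*t²)
(-2194/M(-5) + 2125/(-1597)) + R = (-2194/(4*(-5)²) + 2125/(-1597)) + 62 = (-2194/(4*25) + 2125*(-1/1597)) + 62 = (-2194/100 - 2125/1597) + 62 = (-2194*1/100 - 2125/1597) + 62 = (-1097/50 - 2125/1597) + 62 = -1858159/79850 + 62 = 3092541/79850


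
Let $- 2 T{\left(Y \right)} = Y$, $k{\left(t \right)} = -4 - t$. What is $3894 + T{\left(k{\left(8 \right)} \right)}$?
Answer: $3900$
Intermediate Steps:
$T{\left(Y \right)} = - \frac{Y}{2}$
$3894 + T{\left(k{\left(8 \right)} \right)} = 3894 - \frac{-4 - 8}{2} = 3894 - -6 = 3894 + 6 = 3900$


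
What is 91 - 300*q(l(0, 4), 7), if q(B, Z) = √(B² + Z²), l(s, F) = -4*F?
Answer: 91 - 300*√305 ≈ -5148.3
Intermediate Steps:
91 - 300*q(l(0, 4), 7) = 91 - 300*√((-4*4)² + 7²) = 91 - 300*√((-16)² + 49) = 91 - 300*√(256 + 49) = 91 - 300*√305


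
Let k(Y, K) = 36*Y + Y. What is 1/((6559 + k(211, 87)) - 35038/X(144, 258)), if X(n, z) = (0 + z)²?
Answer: 33282/478111693 ≈ 6.9611e-5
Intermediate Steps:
k(Y, K) = 37*Y
X(n, z) = z²
1/((6559 + k(211, 87)) - 35038/X(144, 258)) = 1/((6559 + 37*211) - 35038/(258²)) = 1/((6559 + 7807) - 35038/66564) = 1/(14366 - 35038*1/66564) = 1/(14366 - 17519/33282) = 1/(478111693/33282) = 33282/478111693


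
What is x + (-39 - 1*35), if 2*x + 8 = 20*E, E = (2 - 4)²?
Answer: -38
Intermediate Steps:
E = 4 (E = (-2)² = 4)
x = 36 (x = -4 + (20*4)/2 = -4 + (½)*80 = -4 + 40 = 36)
x + (-39 - 1*35) = 36 + (-39 - 1*35) = 36 + (-39 - 35) = 36 - 74 = -38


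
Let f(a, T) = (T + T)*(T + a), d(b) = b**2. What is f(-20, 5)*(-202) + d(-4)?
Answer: 30316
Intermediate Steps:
f(a, T) = 2*T*(T + a) (f(a, T) = (2*T)*(T + a) = 2*T*(T + a))
f(-20, 5)*(-202) + d(-4) = (2*5*(5 - 20))*(-202) + (-4)**2 = (2*5*(-15))*(-202) + 16 = -150*(-202) + 16 = 30300 + 16 = 30316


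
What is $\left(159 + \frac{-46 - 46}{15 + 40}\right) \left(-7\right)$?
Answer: $- \frac{60571}{55} \approx -1101.3$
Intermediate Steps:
$\left(159 + \frac{-46 - 46}{15 + 40}\right) \left(-7\right) = \left(159 - \frac{92}{55}\right) \left(-7\right) = \frac{8653}{55} \left(-7\right) = - \frac{60571}{55}$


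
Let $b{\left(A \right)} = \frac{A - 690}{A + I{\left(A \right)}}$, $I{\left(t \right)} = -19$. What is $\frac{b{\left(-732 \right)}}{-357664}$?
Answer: $- \frac{711}{134302832} \approx -5.294 \cdot 10^{-6}$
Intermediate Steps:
$b{\left(A \right)} = \frac{-690 + A}{-19 + A}$ ($b{\left(A \right)} = \frac{A - 690}{A - 19} = \frac{-690 + A}{-19 + A}$)
$\frac{b{\left(-732 \right)}}{-357664} = \frac{\frac{1}{-19 - 732} \left(-690 - 732\right)}{-357664} = \frac{1}{-751} \left(-1422\right) \left(- \frac{1}{357664}\right) = \left(- \frac{1}{751}\right) \left(-1422\right) \left(- \frac{1}{357664}\right) = \frac{1422}{751} \left(- \frac{1}{357664}\right) = - \frac{711}{134302832}$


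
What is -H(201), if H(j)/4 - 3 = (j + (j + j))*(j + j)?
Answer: -969636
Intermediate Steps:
H(j) = 12 + 24*j**2 (H(j) = 12 + 4*((j + (j + j))*(j + j)) = 12 + 4*((j + 2*j)*(2*j)) = 12 + 4*((3*j)*(2*j)) = 12 + 4*(6*j**2) = 12 + 24*j**2)
-H(201) = -(12 + 24*201**2) = -(12 + 24*40401) = -(12 + 969624) = -1*969636 = -969636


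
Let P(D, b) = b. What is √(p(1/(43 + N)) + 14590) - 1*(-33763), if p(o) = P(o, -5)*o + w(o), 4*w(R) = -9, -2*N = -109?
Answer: 33763 + √88751559/78 ≈ 33884.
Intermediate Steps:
N = 109/2 (N = -½*(-109) = 109/2 ≈ 54.500)
w(R) = -9/4 (w(R) = (¼)*(-9) = -9/4)
p(o) = -9/4 - 5*o (p(o) = -5*o - 9/4 = -9/4 - 5*o)
√(p(1/(43 + N)) + 14590) - 1*(-33763) = √((-9/4 - 5/(43 + 109/2)) + 14590) - 1*(-33763) = √((-9/4 - 5/195/2) + 14590) + 33763 = √((-9/4 - 5*2/195) + 14590) + 33763 = √((-9/4 - 2/39) + 14590) + 33763 = √(-359/156 + 14590) + 33763 = √(2275681/156) + 33763 = √88751559/78 + 33763 = 33763 + √88751559/78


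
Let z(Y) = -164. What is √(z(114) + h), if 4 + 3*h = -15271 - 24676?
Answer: I*√13481 ≈ 116.11*I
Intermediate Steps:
h = -13317 (h = -4/3 + (-15271 - 24676)/3 = -4/3 + (⅓)*(-39947) = -4/3 - 39947/3 = -13317)
√(z(114) + h) = √(-164 - 13317) = √(-13481) = I*√13481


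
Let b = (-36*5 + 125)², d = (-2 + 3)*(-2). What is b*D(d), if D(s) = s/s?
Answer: 3025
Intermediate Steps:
d = -2 (d = 1*(-2) = -2)
b = 3025 (b = (-180 + 125)² = (-55)² = 3025)
D(s) = 1
b*D(d) = 3025*1 = 3025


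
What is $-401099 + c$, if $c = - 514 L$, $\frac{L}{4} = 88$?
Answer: $-582027$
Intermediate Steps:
$L = 352$ ($L = 4 \cdot 88 = 352$)
$c = -180928$ ($c = \left(-514\right) 352 = -180928$)
$-401099 + c = -401099 - 180928 = -582027$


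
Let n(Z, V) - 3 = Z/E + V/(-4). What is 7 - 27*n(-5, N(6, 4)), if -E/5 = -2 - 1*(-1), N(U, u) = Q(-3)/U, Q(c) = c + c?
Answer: -215/4 ≈ -53.750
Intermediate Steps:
Q(c) = 2*c
N(U, u) = -6/U (N(U, u) = (2*(-3))/U = -6/U)
E = 5 (E = -5*(-2 - 1*(-1)) = -5*(-2 + 1) = -5*(-1) = 5)
n(Z, V) = 3 - V/4 + Z/5 (n(Z, V) = 3 + (Z/5 + V/(-4)) = 3 + (Z*(⅕) + V*(-¼)) = 3 + (Z/5 - V/4) = 3 + (-V/4 + Z/5) = 3 - V/4 + Z/5)
7 - 27*n(-5, N(6, 4)) = 7 - 27*(3 - (-3)/(2*6) + (⅕)*(-5)) = 7 - 27*(3 - (-3)/(2*6) - 1) = 7 - 27*(3 - ¼*(-1) - 1) = 7 - 27*(3 + ¼ - 1) = 7 - 27*9/4 = 7 - 243/4 = -215/4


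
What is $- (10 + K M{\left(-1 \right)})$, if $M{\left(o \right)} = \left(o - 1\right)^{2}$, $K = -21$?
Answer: $74$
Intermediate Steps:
$M{\left(o \right)} = \left(-1 + o\right)^{2}$
$- (10 + K M{\left(-1 \right)}) = - (10 - 21 \left(-1 - 1\right)^{2}) = - (10 - 21 \left(-2\right)^{2}) = - (10 - 84) = \left(-1\right) \left(-74\right) = 74$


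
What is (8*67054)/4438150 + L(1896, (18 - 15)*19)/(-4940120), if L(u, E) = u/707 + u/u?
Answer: 187356563294643/1550097045964600 ≈ 0.12087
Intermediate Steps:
L(u, E) = 1 + u/707 (L(u, E) = u*(1/707) + 1 = u/707 + 1 = 1 + u/707)
(8*67054)/4438150 + L(1896, (18 - 15)*19)/(-4940120) = (8*67054)/4438150 + (1 + (1/707)*1896)/(-4940120) = 536432*(1/4438150) + (1 + 1896/707)*(-1/4940120) = 268216/2219075 + (2603/707)*(-1/4940120) = 268216/2219075 - 2603/3492664840 = 187356563294643/1550097045964600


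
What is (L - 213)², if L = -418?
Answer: 398161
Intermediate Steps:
(L - 213)² = (-418 - 213)² = (-631)² = 398161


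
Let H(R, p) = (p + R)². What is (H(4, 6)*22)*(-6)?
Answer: -13200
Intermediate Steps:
H(R, p) = (R + p)²
(H(4, 6)*22)*(-6) = ((4 + 6)²*22)*(-6) = (10²*22)*(-6) = (100*22)*(-6) = 2200*(-6) = -13200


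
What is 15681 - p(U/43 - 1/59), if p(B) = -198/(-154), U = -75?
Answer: 109758/7 ≈ 15680.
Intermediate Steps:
p(B) = 9/7 (p(B) = -198*(-1/154) = 9/7)
15681 - p(U/43 - 1/59) = 15681 - 1*9/7 = 15681 - 9/7 = 109758/7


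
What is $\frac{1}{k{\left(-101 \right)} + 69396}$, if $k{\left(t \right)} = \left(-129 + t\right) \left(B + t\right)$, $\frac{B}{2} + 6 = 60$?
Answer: $\frac{1}{67786} \approx 1.4752 \cdot 10^{-5}$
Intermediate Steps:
$B = 108$ ($B = -12 + 2 \cdot 60 = -12 + 120 = 108$)
$k{\left(t \right)} = \left(-129 + t\right) \left(108 + t\right)$
$\frac{1}{k{\left(-101 \right)} + 69396} = \frac{1}{\left(-13932 + \left(-101\right)^{2} - -2121\right) + 69396} = \frac{1}{\left(-13932 + 10201 + 2121\right) + 69396} = \frac{1}{-1610 + 69396} = \frac{1}{67786}$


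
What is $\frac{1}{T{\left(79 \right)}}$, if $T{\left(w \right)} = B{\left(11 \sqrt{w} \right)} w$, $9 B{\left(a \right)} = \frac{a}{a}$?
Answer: $\frac{9}{79} \approx 0.11392$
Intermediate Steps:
$B{\left(a \right)} = \frac{1}{9}$ ($B{\left(a \right)} = \frac{a \frac{1}{a}}{9} = \frac{1}{9} \cdot 1 = \frac{1}{9}$)
$T{\left(w \right)} = \frac{w}{9}$
$\frac{1}{T{\left(79 \right)}} = \frac{1}{\frac{1}{9} \cdot 79} = \frac{1}{\frac{79}{9}} = \frac{9}{79}$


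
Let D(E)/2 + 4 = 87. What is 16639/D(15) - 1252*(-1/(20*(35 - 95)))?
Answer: 2469871/24900 ≈ 99.192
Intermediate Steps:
D(E) = 166 (D(E) = -8 + 2*87 = -8 + 174 = 166)
16639/D(15) - 1252*(-1/(20*(35 - 95))) = 16639/166 - 1252*(-1/(20*(35 - 95))) = 16639*(1/166) - 1252/((-60*(-20))) = 16639/166 - 1252/1200 = 16639/166 - 1252*1/1200 = 16639/166 - 313/300 = 2469871/24900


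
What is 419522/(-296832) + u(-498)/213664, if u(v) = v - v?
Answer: -209761/148416 ≈ -1.4133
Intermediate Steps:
u(v) = 0
419522/(-296832) + u(-498)/213664 = 419522/(-296832) + 0/213664 = 419522*(-1/296832) + 0*(1/213664) = -209761/148416 + 0 = -209761/148416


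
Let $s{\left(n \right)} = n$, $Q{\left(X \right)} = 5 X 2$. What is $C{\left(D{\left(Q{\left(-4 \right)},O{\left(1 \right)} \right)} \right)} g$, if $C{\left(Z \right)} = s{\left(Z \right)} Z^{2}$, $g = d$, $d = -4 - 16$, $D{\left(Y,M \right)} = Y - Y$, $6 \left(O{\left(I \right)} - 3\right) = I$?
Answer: $0$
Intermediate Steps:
$Q{\left(X \right)} = 10 X$
$O{\left(I \right)} = 3 + \frac{I}{6}$
$D{\left(Y,M \right)} = 0$
$d = -20$ ($d = -4 - 16 = -20$)
$g = -20$
$C{\left(Z \right)} = Z^{3}$ ($C{\left(Z \right)} = Z Z^{2} = Z^{3}$)
$C{\left(D{\left(Q{\left(-4 \right)},O{\left(1 \right)} \right)} \right)} g = 0^{3} \left(-20\right) = 0 \left(-20\right) = 0$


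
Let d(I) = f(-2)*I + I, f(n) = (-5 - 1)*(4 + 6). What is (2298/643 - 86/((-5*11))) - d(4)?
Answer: 8527828/35365 ≈ 241.14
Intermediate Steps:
f(n) = -60 (f(n) = -6*10 = -60)
d(I) = -59*I (d(I) = -60*I + I = -59*I)
(2298/643 - 86/((-5*11))) - d(4) = (2298/643 - 86/((-5*11))) - (-59)*4 = (2298*(1/643) - 86/(-55)) - 1*(-236) = (2298/643 - 86*(-1/55)) + 236 = (2298/643 + 86/55) + 236 = 181688/35365 + 236 = 8527828/35365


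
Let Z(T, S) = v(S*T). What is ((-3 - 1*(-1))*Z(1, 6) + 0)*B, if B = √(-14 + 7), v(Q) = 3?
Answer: -6*I*√7 ≈ -15.875*I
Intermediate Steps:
Z(T, S) = 3
B = I*√7 (B = √(-7) = I*√7 ≈ 2.6458*I)
((-3 - 1*(-1))*Z(1, 6) + 0)*B = ((-3 - 1*(-1))*3 + 0)*(I*√7) = ((-3 + 1)*3 + 0)*(I*√7) = (-2*3 + 0)*(I*√7) = (-6 + 0)*(I*√7) = -6*I*√7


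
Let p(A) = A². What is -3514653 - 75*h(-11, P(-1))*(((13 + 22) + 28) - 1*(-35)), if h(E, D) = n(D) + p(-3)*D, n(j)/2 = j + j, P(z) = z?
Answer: -3419103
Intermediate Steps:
n(j) = 4*j (n(j) = 2*(j + j) = 2*(2*j) = 4*j)
h(E, D) = 13*D (h(E, D) = 4*D + (-3)²*D = 4*D + 9*D = 13*D)
-3514653 - 75*h(-11, P(-1))*(((13 + 22) + 28) - 1*(-35)) = -3514653 - 75*(13*(-1))*(((13 + 22) + 28) - 1*(-35)) = -3514653 - 75*(-13)*((35 + 28) + 35) = -3514653 - (-975)*(63 + 35) = -3514653 - (-975)*98 = -3514653 - 1*(-95550) = -3514653 + 95550 = -3419103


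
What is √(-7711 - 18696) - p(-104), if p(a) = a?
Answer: 104 + I*√26407 ≈ 104.0 + 162.5*I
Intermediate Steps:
√(-7711 - 18696) - p(-104) = √(-7711 - 18696) - 1*(-104) = √(-26407) + 104 = I*√26407 + 104 = 104 + I*√26407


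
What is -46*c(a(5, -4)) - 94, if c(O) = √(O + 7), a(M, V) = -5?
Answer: -94 - 46*√2 ≈ -159.05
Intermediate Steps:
c(O) = √(7 + O)
-46*c(a(5, -4)) - 94 = -46*√(7 - 5) - 94 = -46*√2 - 94 = -94 - 46*√2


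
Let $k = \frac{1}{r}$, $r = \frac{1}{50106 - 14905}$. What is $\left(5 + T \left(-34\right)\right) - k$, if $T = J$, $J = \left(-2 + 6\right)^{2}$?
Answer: $-35740$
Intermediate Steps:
$J = 16$ ($J = 4^{2} = 16$)
$r = \frac{1}{35201} \approx 2.8408 \cdot 10^{-5}$
$T = 16$
$k = 35201$ ($k = \frac{1}{\frac{1}{35201}} = 35201$)
$\left(5 + T \left(-34\right)\right) - k = \left(5 + 16 \left(-34\right)\right) - 35201 = \left(5 - 544\right) - 35201 = -539 - 35201 = -35740$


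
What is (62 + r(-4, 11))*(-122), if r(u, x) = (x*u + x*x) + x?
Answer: -18300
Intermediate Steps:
r(u, x) = x + x**2 + u*x (r(u, x) = (u*x + x**2) + x = (x**2 + u*x) + x = x + x**2 + u*x)
(62 + r(-4, 11))*(-122) = (62 + 11*(1 - 4 + 11))*(-122) = (62 + 11*8)*(-122) = (62 + 88)*(-122) = 150*(-122) = -18300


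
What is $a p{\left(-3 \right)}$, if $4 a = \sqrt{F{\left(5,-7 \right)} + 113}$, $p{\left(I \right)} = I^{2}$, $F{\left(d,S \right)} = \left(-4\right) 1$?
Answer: $\frac{9 \sqrt{109}}{4} \approx 23.491$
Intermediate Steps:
$F{\left(d,S \right)} = -4$
$a = \frac{\sqrt{109}}{4}$ ($a = \frac{\sqrt{-4 + 113}}{4} = \frac{\sqrt{109}}{4} \approx 2.6101$)
$a p{\left(-3 \right)} = \frac{\sqrt{109}}{4} \left(-3\right)^{2} = \frac{\sqrt{109}}{4} \cdot 9 = \frac{9 \sqrt{109}}{4}$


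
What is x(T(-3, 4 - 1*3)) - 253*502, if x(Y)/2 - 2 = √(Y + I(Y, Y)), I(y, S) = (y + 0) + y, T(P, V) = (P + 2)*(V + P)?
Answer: -127002 + 2*√6 ≈ -1.2700e+5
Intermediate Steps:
T(P, V) = (2 + P)*(P + V)
I(y, S) = 2*y (I(y, S) = y + y = 2*y)
x(Y) = 4 + 2*√3*√Y (x(Y) = 4 + 2*√(Y + 2*Y) = 4 + 2*√(3*Y) = 4 + 2*(√3*√Y) = 4 + 2*√3*√Y)
x(T(-3, 4 - 1*3)) - 253*502 = (4 + 2*√3*√((-3)² + 2*(-3) + 2*(4 - 1*3) - 3*(4 - 1*3))) - 253*502 = (4 + 2*√3*√(9 - 6 + 2*(4 - 3) - 3*(4 - 3))) - 127006 = (4 + 2*√3*√(9 - 6 + 2*1 - 3*1)) - 127006 = (4 + 2*√3*√(9 - 6 + 2 - 3)) - 127006 = (4 + 2*√3*√2) - 127006 = (4 + 2*√6) - 127006 = -127002 + 2*√6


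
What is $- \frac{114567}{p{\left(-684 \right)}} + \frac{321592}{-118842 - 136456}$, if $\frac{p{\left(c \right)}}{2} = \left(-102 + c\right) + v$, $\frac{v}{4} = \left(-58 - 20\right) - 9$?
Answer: $\frac{4753225885}{96502644} \approx 49.255$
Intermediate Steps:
$v = -348$ ($v = 4 \left(\left(-58 - 20\right) - 9\right) = 4 \left(-78 - 9\right) = 4 \left(-87\right) = -348$)
$p{\left(c \right)} = -900 + 2 c$ ($p{\left(c \right)} = 2 \left(\left(-102 + c\right) - 348\right) = 2 \left(-450 + c\right) = -900 + 2 c$)
$- \frac{114567}{p{\left(-684 \right)}} + \frac{321592}{-118842 - 136456} = - \frac{114567}{-900 + 2 \left(-684\right)} + \frac{321592}{-118842 - 136456} = - \frac{114567}{-900 - 1368} + \frac{321592}{-255298} = - \frac{114567}{-2268} + 321592 \left(- \frac{1}{255298}\right) = \left(-114567\right) \left(- \frac{1}{2268}\right) - \frac{160796}{127649} = \frac{38189}{756} - \frac{160796}{127649} = \frac{4753225885}{96502644}$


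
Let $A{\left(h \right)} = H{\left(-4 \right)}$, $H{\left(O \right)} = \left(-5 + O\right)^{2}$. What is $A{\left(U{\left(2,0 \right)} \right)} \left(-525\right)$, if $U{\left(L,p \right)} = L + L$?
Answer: $-42525$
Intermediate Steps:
$U{\left(L,p \right)} = 2 L$
$A{\left(h \right)} = 81$ ($A{\left(h \right)} = \left(-5 - 4\right)^{2} = \left(-9\right)^{2} = 81$)
$A{\left(U{\left(2,0 \right)} \right)} \left(-525\right) = 81 \left(-525\right) = -42525$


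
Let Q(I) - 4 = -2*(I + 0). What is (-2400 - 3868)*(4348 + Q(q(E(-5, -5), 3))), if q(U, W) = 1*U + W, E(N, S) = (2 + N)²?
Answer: -27127904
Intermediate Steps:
q(U, W) = U + W
Q(I) = 4 - 2*I (Q(I) = 4 - 2*(I + 0) = 4 - 2*I)
(-2400 - 3868)*(4348 + Q(q(E(-5, -5), 3))) = (-2400 - 3868)*(4348 + (4 - 2*((2 - 5)² + 3))) = -6268*(4348 + (4 - 2*((-3)² + 3))) = -6268*(4348 + (4 - 2*(9 + 3))) = -6268*(4348 + (4 - 2*12)) = -6268*(4348 + (4 - 24)) = -6268*(4348 - 20) = -6268*4328 = -27127904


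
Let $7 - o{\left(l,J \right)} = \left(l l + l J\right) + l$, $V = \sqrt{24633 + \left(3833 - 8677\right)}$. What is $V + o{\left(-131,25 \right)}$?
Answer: $-13748 + \sqrt{19789} \approx -13607.0$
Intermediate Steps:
$V = \sqrt{19789}$ ($V = \sqrt{24633 - 4844} = \sqrt{19789} \approx 140.67$)
$o{\left(l,J \right)} = 7 - l - l^{2} - J l$ ($o{\left(l,J \right)} = 7 - \left(\left(l l + l J\right) + l\right) = 7 - \left(\left(l^{2} + J l\right) + l\right) = 7 - \left(l + l^{2} + J l\right) = 7 - l - l^{2} - J l$)
$V + o{\left(-131,25 \right)} = \sqrt{19789} - \left(17023 - 3275\right) = \sqrt{19789} + \left(7 + 131 - 17161 + 3275\right) = \sqrt{19789} - 13748 = -13748 + \sqrt{19789}$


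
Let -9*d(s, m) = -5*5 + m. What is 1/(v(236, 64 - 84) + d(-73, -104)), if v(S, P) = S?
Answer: 3/751 ≈ 0.0039947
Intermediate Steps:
d(s, m) = 25/9 - m/9 (d(s, m) = -(-5*5 + m)/9 = -(-25 + m)/9 = 25/9 - m/9)
1/(v(236, 64 - 84) + d(-73, -104)) = 1/(236 + (25/9 - ⅑*(-104))) = 1/(236 + (25/9 + 104/9)) = 1/(236 + 43/3) = 1/(751/3) = 3/751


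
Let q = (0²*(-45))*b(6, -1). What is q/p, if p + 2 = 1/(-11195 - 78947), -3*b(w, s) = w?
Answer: 0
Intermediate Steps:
b(w, s) = -w/3
p = -180285/90142 (p = -2 + 1/(-11195 - 78947) = -2 + 1/(-90142) = -2 - 1/90142 = -180285/90142 ≈ -2.0000)
q = 0 (q = (0²*(-45))*(-⅓*6) = (0*(-45))*(-2) = 0*(-2) = 0)
q/p = 0/(-180285/90142) = 0*(-90142/180285) = 0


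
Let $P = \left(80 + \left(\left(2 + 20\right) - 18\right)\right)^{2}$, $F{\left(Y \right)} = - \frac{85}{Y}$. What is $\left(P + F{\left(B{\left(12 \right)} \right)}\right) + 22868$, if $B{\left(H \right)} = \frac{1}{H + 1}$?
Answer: $28819$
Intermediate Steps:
$B{\left(H \right)} = \frac{1}{1 + H}$
$P = 7056$ ($P = \left(80 + \left(22 - 18\right)\right)^{2} = \left(80 + 4\right)^{2} = 84^{2} = 7056$)
$\left(P + F{\left(B{\left(12 \right)} \right)}\right) + 22868 = \left(7056 - \frac{85}{\frac{1}{1 + 12}}\right) + 22868 = \left(7056 - \frac{85}{\frac{1}{13}}\right) + 22868 = \left(7056 - 85 \frac{1}{\frac{1}{13}}\right) + 22868 = \left(7056 - 1105\right) + 22868 = 5951 + 22868 = 28819$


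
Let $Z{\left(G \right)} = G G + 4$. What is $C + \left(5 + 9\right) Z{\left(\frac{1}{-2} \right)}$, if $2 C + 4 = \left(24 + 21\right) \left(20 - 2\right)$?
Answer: $\frac{925}{2} \approx 462.5$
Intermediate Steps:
$Z{\left(G \right)} = 4 + G^{2}$ ($Z{\left(G \right)} = G^{2} + 4 = 4 + G^{2}$)
$C = 403$ ($C = -2 + \frac{\left(24 + 21\right) \left(20 - 2\right)}{2} = -2 + \frac{45 \cdot 18}{2} = -2 + \frac{1}{2} \cdot 810 = -2 + 405 = 403$)
$C + \left(5 + 9\right) Z{\left(\frac{1}{-2} \right)} = 403 + \left(5 + 9\right) \left(4 + \left(\frac{1}{-2}\right)^{2}\right) = 403 + 14 \left(4 + \left(- \frac{1}{2}\right)^{2}\right) = 403 + 14 \left(4 + \frac{1}{4}\right) = 403 + 14 \cdot \frac{17}{4} = 403 + \frac{119}{2} = \frac{925}{2}$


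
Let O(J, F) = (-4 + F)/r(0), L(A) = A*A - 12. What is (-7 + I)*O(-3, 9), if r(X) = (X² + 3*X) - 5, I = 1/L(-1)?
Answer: 78/11 ≈ 7.0909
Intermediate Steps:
L(A) = -12 + A² (L(A) = A² - 12 = -12 + A²)
I = -1/11 (I = 1/(-12 + (-1)²) = 1/(-12 + 1) = 1/(-11) = -1/11 ≈ -0.090909)
r(X) = -5 + X² + 3*X
O(J, F) = ⅘ - F/5 (O(J, F) = (-4 + F)/(-5 + 0² + 3*0) = (-4 + F)/(-5 + 0 + 0) = (-4 + F)/(-5) = (-4 + F)*(-⅕) = ⅘ - F/5)
(-7 + I)*O(-3, 9) = (-7 - 1/11)*(⅘ - ⅕*9) = -78*(⅘ - 9/5)/11 = -78/11*(-1) = 78/11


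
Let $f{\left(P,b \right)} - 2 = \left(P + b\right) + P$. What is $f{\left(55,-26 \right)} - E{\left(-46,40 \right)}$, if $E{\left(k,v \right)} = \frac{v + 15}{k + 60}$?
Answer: $\frac{1149}{14} \approx 82.071$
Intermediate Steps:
$E{\left(k,v \right)} = \frac{15 + v}{60 + k}$
$f{\left(P,b \right)} = 2 + b + 2 P$ ($f{\left(P,b \right)} = 2 + \left(\left(P + b\right) + P\right) = 2 + \left(b + 2 P\right) = 2 + b + 2 P$)
$f{\left(55,-26 \right)} - E{\left(-46,40 \right)} = \left(2 - 26 + 2 \cdot 55\right) - \frac{15 + 40}{60 - 46} = \left(2 - 26 + 110\right) - \frac{1}{14} \cdot 55 = 86 - \frac{1}{14} \cdot 55 = 86 - \frac{55}{14} = \frac{1149}{14}$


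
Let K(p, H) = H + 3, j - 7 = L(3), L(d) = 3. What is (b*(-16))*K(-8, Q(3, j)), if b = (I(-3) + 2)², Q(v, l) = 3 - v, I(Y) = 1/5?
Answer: -5808/25 ≈ -232.32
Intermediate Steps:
j = 10 (j = 7 + 3 = 10)
I(Y) = ⅕ (I(Y) = 1*(⅕) = ⅕)
K(p, H) = 3 + H
b = 121/25 (b = (⅕ + 2)² = (11/5)² = 121/25 ≈ 4.8400)
(b*(-16))*K(-8, Q(3, j)) = ((121/25)*(-16))*(3 + (3 - 1*3)) = -1936*(3 + (3 - 3))/25 = -1936*(3 + 0)/25 = -1936/25*3 = -5808/25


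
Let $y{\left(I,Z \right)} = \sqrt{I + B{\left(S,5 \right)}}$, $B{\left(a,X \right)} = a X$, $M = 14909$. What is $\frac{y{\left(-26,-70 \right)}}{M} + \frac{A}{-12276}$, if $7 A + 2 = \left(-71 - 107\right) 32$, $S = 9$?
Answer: $\frac{37}{558} + \frac{\sqrt{19}}{14909} \approx 0.066601$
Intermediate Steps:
$B{\left(a,X \right)} = X a$
$A = -814$ ($A = - \frac{2}{7} + \frac{\left(-71 - 107\right) 32}{7} = - \frac{2}{7} + \frac{\left(-178\right) 32}{7} = - \frac{2}{7} + \frac{1}{7} \left(-5696\right) = - \frac{2}{7} - \frac{5696}{7} = -814$)
$y{\left(I,Z \right)} = \sqrt{45 + I}$ ($y{\left(I,Z \right)} = \sqrt{I + 5 \cdot 9} = \sqrt{I + 45} = \sqrt{45 + I}$)
$\frac{y{\left(-26,-70 \right)}}{M} + \frac{A}{-12276} = \frac{\sqrt{45 - 26}}{14909} - \frac{814}{-12276} = \sqrt{19} \cdot \frac{1}{14909} - - \frac{37}{558} = \frac{\sqrt{19}}{14909} + \frac{37}{558} = \frac{37}{558} + \frac{\sqrt{19}}{14909}$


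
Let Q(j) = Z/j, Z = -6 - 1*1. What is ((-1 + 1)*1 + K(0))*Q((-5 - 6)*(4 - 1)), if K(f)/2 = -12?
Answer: -56/11 ≈ -5.0909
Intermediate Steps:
Z = -7 (Z = -6 - 1 = -7)
Q(j) = -7/j
K(f) = -24 (K(f) = 2*(-12) = -24)
((-1 + 1)*1 + K(0))*Q((-5 - 6)*(4 - 1)) = ((-1 + 1)*1 - 24)*(-7*1/((-5 - 6)*(4 - 1))) = (0*1 - 24)*(-7/((-11*3))) = (0 - 24)*(-7/(-33)) = -(-168)*(-1)/33 = -24*7/33 = -56/11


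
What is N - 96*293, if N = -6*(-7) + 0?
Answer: -28086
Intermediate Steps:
N = 42 (N = 42 + 0 = 42)
N - 96*293 = 42 - 96*293 = 42 - 28128 = -28086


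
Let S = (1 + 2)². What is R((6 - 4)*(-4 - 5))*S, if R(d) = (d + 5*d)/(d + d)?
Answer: 27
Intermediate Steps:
R(d) = 3 (R(d) = (6*d)/((2*d)) = (6*d)*(1/(2*d)) = 3)
S = 9 (S = 3² = 9)
R((6 - 4)*(-4 - 5))*S = 3*9 = 27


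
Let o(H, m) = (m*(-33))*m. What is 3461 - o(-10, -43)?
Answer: 64478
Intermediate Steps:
o(H, m) = -33*m² (o(H, m) = (-33*m)*m = -33*m²)
3461 - o(-10, -43) = 3461 - (-33)*(-43)² = 3461 - (-33)*1849 = 3461 - 1*(-61017) = 3461 + 61017 = 64478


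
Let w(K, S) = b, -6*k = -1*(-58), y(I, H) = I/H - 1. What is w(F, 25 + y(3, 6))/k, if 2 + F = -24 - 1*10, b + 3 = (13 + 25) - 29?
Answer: -18/29 ≈ -0.62069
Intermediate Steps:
y(I, H) = -1 + I/H
b = 6 (b = -3 + ((13 + 25) - 29) = -3 + (38 - 29) = -3 + 9 = 6)
k = -29/3 (k = -(-1)*(-58)/6 = -⅙*58 = -29/3 ≈ -9.6667)
F = -36 (F = -2 + (-24 - 1*10) = -2 + (-24 - 10) = -2 - 34 = -36)
w(K, S) = 6
w(F, 25 + y(3, 6))/k = 6/(-29/3) = 6*(-3/29) = -18/29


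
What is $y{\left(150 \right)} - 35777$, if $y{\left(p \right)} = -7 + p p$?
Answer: $-13284$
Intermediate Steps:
$y{\left(p \right)} = -7 + p^{2}$
$y{\left(150 \right)} - 35777 = \left(-7 + 150^{2}\right) - 35777 = \left(-7 + 22500\right) - 35777 = 22493 - 35777 = -13284$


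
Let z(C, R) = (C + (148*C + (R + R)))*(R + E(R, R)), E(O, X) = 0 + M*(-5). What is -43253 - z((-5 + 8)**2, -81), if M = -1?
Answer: 46351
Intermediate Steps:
E(O, X) = 5 (E(O, X) = 0 - 1*(-5) = 0 + 5 = 5)
z(C, R) = (5 + R)*(2*R + 149*C) (z(C, R) = (C + (148*C + (R + R)))*(R + 5) = (C + (148*C + 2*R))*(5 + R) = (C + (2*R + 148*C))*(5 + R) = (2*R + 149*C)*(5 + R) = (5 + R)*(2*R + 149*C))
-43253 - z((-5 + 8)**2, -81) = -43253 - (2*(-81)**2 + 10*(-81) + 745*(-5 + 8)**2 + 149*(-5 + 8)**2*(-81)) = -43253 - (2*6561 - 810 + 745*3**2 + 149*3**2*(-81)) = -43253 - (13122 - 810 + 745*9 + 149*9*(-81)) = -43253 - (13122 - 810 + 6705 - 108621) = -43253 - 1*(-89604) = -43253 + 89604 = 46351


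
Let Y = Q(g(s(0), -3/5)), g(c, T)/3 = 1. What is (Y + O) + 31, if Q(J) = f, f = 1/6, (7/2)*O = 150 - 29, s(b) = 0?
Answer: 2761/42 ≈ 65.738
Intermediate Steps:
O = 242/7 (O = 2*(150 - 29)/7 = (2/7)*121 = 242/7 ≈ 34.571)
g(c, T) = 3 (g(c, T) = 3*1 = 3)
f = 1/6 ≈ 0.16667
Q(J) = 1/6
Y = 1/6 ≈ 0.16667
(Y + O) + 31 = (1/6 + 242/7) + 31 = 1459/42 + 31 = 2761/42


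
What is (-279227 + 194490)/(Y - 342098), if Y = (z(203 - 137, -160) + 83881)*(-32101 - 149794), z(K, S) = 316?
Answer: 84737/15315355413 ≈ 5.5328e-6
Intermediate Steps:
Y = -15315013315 (Y = (316 + 83881)*(-32101 - 149794) = 84197*(-181895) = -15315013315)
(-279227 + 194490)/(Y - 342098) = (-279227 + 194490)/(-15315013315 - 342098) = -84737/(-15315355413) = -84737*(-1/15315355413) = 84737/15315355413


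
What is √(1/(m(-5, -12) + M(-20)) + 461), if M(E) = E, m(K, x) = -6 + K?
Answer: √442990/31 ≈ 21.470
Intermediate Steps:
√(1/(m(-5, -12) + M(-20)) + 461) = √(1/((-6 - 5) - 20) + 461) = √(1/(-11 - 20) + 461) = √(1/(-31) + 461) = √(-1/31 + 461) = √(14290/31) = √442990/31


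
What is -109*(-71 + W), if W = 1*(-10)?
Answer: 8829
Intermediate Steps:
W = -10
-109*(-71 + W) = -109*(-71 - 10) = -109*(-81) = 8829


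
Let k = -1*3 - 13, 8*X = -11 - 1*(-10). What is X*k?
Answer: 2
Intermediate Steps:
X = -⅛ (X = (-11 - 1*(-10))/8 = (-11 + 10)/8 = (⅛)*(-1) = -⅛ ≈ -0.12500)
k = -16 (k = -3 - 13 = -16)
X*k = -⅛*(-16) = 2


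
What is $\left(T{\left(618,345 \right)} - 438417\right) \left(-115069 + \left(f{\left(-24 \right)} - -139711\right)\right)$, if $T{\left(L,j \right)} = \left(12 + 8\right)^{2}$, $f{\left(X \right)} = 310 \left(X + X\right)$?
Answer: $-4275921954$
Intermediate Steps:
$f{\left(X \right)} = 620 X$ ($f{\left(X \right)} = 310 \cdot 2 X = 620 X$)
$T{\left(L,j \right)} = 400$ ($T{\left(L,j \right)} = 20^{2} = 400$)
$\left(T{\left(618,345 \right)} - 438417\right) \left(-115069 + \left(f{\left(-24 \right)} - -139711\right)\right) = \left(400 - 438417\right) \left(-115069 + \left(620 \left(-24\right) - -139711\right)\right) = - 438017 \left(-115069 + \left(-14880 + 139711\right)\right) = - 438017 \left(-115069 + 124831\right) = \left(-438017\right) 9762 = -4275921954$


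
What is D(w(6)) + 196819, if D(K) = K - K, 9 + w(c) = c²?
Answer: 196819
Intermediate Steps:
w(c) = -9 + c²
D(K) = 0
D(w(6)) + 196819 = 0 + 196819 = 196819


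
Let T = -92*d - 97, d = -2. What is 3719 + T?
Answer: 3806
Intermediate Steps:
T = 87 (T = -92*(-2) - 97 = 184 - 97 = 87)
3719 + T = 3719 + 87 = 3806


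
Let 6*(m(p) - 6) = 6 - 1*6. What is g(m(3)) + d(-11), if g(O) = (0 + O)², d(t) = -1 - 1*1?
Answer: 34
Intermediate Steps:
d(t) = -2 (d(t) = -1 - 1 = -2)
m(p) = 6 (m(p) = 6 + (6 - 1*6)/6 = 6 + (6 - 6)/6 = 6 + (⅙)*0 = 6 + 0 = 6)
g(O) = O²
g(m(3)) + d(-11) = 6² - 2 = 36 - 2 = 34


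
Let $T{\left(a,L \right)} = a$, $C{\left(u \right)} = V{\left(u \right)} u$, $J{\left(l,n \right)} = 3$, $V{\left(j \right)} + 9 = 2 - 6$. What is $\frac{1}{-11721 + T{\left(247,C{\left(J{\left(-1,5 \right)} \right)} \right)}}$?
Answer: $- \frac{1}{11474} \approx -8.7154 \cdot 10^{-5}$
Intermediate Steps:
$V{\left(j \right)} = -13$ ($V{\left(j \right)} = -9 + \left(2 - 6\right) = -9 - 4 = -13$)
$C{\left(u \right)} = - 13 u$
$\frac{1}{-11721 + T{\left(247,C{\left(J{\left(-1,5 \right)} \right)} \right)}} = \frac{1}{-11721 + 247} = \frac{1}{-11474} = - \frac{1}{11474}$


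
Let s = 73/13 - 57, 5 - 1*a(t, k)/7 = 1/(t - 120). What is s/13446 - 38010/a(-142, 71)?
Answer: -41446499738/38193363 ≈ -1085.2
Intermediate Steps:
a(t, k) = 35 - 7/(-120 + t) (a(t, k) = 35 - 7/(t - 120) = 35 - 7/(-120 + t))
s = -668/13 (s = 73*(1/13) - 57 = 73/13 - 57 = -668/13 ≈ -51.385)
s/13446 - 38010/a(-142, 71) = -668/13/13446 - 38010*(-120 - 142)/(7*(-601 + 5*(-142))) = -668/13*1/13446 - 38010*(-262/(7*(-601 - 710))) = -334/87399 - 38010/(7*(-1/262)*(-1311)) = -334/87399 - 38010/9177/262 = -334/87399 - 38010*262/9177 = -334/87399 - 474220/437 = -41446499738/38193363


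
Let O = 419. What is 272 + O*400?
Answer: 167872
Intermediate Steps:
272 + O*400 = 272 + 419*400 = 272 + 167600 = 167872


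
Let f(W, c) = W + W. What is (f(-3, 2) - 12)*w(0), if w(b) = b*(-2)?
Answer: 0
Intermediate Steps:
w(b) = -2*b
f(W, c) = 2*W
(f(-3, 2) - 12)*w(0) = (2*(-3) - 12)*(-2*0) = (-6 - 12)*0 = -18*0 = 0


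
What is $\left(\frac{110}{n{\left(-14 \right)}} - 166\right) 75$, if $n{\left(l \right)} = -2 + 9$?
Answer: $- \frac{78900}{7} \approx -11271.0$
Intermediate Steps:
$n{\left(l \right)} = 7$
$\left(\frac{110}{n{\left(-14 \right)}} - 166\right) 75 = \left(\frac{110}{7} - 166\right) 75 = \left(- \frac{1052}{7}\right) 75 = - \frac{78900}{7}$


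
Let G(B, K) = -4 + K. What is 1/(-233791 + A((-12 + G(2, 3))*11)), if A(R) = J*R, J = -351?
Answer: -1/183598 ≈ -5.4467e-6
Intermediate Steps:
A(R) = -351*R
1/(-233791 + A((-12 + G(2, 3))*11)) = 1/(-233791 - 351*(-12 + (-4 + 3))*11) = 1/(-233791 - 351*(-12 - 1)*11) = 1/(-233791 - (-4563)*11) = 1/(-233791 - 351*(-143)) = 1/(-233791 + 50193) = 1/(-183598) = -1/183598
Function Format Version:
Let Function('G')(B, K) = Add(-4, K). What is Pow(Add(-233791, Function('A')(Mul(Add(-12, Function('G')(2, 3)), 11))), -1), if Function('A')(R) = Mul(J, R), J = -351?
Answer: Rational(-1, 183598) ≈ -5.4467e-6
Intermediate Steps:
Function('A')(R) = Mul(-351, R)
Pow(Add(-233791, Function('A')(Mul(Add(-12, Function('G')(2, 3)), 11))), -1) = Pow(Add(-233791, Mul(-351, Mul(Add(-12, Add(-4, 3)), 11))), -1) = Pow(Add(-233791, Mul(-351, Mul(Add(-12, -1), 11))), -1) = Pow(Add(-233791, Mul(-351, Mul(-13, 11))), -1) = Pow(Add(-233791, Mul(-351, -143)), -1) = Pow(Add(-233791, 50193), -1) = Pow(-183598, -1) = Rational(-1, 183598)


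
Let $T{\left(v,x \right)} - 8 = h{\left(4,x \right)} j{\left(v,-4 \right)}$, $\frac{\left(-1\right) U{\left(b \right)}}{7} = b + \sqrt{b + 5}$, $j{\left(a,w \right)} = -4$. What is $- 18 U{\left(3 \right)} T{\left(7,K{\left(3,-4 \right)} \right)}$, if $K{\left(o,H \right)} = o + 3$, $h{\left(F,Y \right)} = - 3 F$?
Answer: $21168 + 14112 \sqrt{2} \approx 41125.0$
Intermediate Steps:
$U{\left(b \right)} = - 7 b - 7 \sqrt{5 + b}$ ($U{\left(b \right)} = - 7 \left(b + \sqrt{b + 5}\right) = - 7 \left(b + \sqrt{5 + b}\right) = - 7 b - 7 \sqrt{5 + b}$)
$K{\left(o,H \right)} = 3 + o$
$T{\left(v,x \right)} = 56$ ($T{\left(v,x \right)} = 8 + \left(-3\right) 4 \left(-4\right) = 8 - -48 = 8 + 48 = 56$)
$- 18 U{\left(3 \right)} T{\left(7,K{\left(3,-4 \right)} \right)} = - 18 \left(\left(-7\right) 3 - 7 \sqrt{5 + 3}\right) 56 = - 18 \left(-21 - 7 \sqrt{8}\right) 56 = - 18 \left(-21 - 7 \cdot 2 \sqrt{2}\right) 56 = - 18 \left(-21 - 14 \sqrt{2}\right) 56 = \left(378 + 252 \sqrt{2}\right) 56 = 21168 + 14112 \sqrt{2}$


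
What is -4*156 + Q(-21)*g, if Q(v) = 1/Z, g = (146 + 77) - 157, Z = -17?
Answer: -10674/17 ≈ -627.88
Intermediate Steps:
g = 66 (g = 223 - 157 = 66)
Q(v) = -1/17 (Q(v) = 1/(-17) = -1/17)
-4*156 + Q(-21)*g = -4*156 - 1/17*66 = -624 - 66/17 = -10674/17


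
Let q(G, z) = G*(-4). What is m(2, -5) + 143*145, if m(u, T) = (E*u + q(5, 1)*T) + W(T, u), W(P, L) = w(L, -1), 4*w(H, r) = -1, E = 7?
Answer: 83395/4 ≈ 20849.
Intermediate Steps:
w(H, r) = -¼ (w(H, r) = (¼)*(-1) = -¼)
q(G, z) = -4*G
W(P, L) = -¼
m(u, T) = -¼ - 20*T + 7*u (m(u, T) = (7*u + (-4*5)*T) - ¼ = (7*u - 20*T) - ¼ = (-20*T + 7*u) - ¼ = -¼ - 20*T + 7*u)
m(2, -5) + 143*145 = (-¼ - 20*(-5) + 7*2) + 143*145 = (-¼ + 100 + 14) + 20735 = 455/4 + 20735 = 83395/4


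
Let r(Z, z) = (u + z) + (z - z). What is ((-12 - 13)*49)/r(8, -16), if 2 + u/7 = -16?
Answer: 1225/142 ≈ 8.6268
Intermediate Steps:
u = -126 (u = -14 + 7*(-16) = -14 - 112 = -126)
r(Z, z) = -126 + z (r(Z, z) = (-126 + z) + (z - z) = (-126 + z) + 0 = -126 + z)
((-12 - 13)*49)/r(8, -16) = ((-12 - 13)*49)/(-126 - 16) = -25*49/(-142) = -1225*(-1/142) = 1225/142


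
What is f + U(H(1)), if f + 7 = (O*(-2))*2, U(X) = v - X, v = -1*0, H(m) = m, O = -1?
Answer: -4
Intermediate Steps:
v = 0
U(X) = -X (U(X) = 0 - X = -X)
f = -3 (f = -7 - 1*(-2)*2 = -7 + 2*2 = -7 + 4 = -3)
f + U(H(1)) = -3 - 1*1 = -3 - 1 = -4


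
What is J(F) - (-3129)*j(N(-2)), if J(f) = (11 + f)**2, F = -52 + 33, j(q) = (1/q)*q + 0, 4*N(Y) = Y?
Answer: 3193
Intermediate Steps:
N(Y) = Y/4
j(q) = 1 (j(q) = q/q + 0 = 1 + 0 = 1)
F = -19
J(F) - (-3129)*j(N(-2)) = (11 - 19)**2 - (-3129) = (-8)**2 - 1*(-3129) = 64 + 3129 = 3193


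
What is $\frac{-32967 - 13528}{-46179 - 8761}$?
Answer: $\frac{9299}{10988} \approx 0.84629$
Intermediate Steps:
$\frac{-32967 - 13528}{-46179 - 8761} = \frac{-32967 - 13528}{-54940} = \left(-46495\right) \left(- \frac{1}{54940}\right) = \frac{9299}{10988}$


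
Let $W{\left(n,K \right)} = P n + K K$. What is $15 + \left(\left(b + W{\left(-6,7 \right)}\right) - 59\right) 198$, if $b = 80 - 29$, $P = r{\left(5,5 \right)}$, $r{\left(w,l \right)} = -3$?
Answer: $11697$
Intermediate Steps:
$P = -3$
$W{\left(n,K \right)} = K^{2} - 3 n$ ($W{\left(n,K \right)} = - 3 n + K K = - 3 n + K^{2} = K^{2} - 3 n$)
$b = 51$
$15 + \left(\left(b + W{\left(-6,7 \right)}\right) - 59\right) 198 = 15 + \left(\left(51 - \left(-18 - 7^{2}\right)\right) - 59\right) 198 = 15 + \left(\left(51 + \left(49 + 18\right)\right) - 59\right) 198 = 15 + \left(\left(51 + 67\right) - 59\right) 198 = 15 + \left(118 - 59\right) 198 = 15 + 59 \cdot 198 = 15 + 11682 = 11697$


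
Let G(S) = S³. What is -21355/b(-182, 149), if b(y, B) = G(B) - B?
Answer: -4271/661560 ≈ -0.0064560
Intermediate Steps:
b(y, B) = B³ - B
-21355/b(-182, 149) = -21355/(149³ - 1*149) = -21355/(3307949 - 149) = -21355/3307800 = -21355*1/3307800 = -4271/661560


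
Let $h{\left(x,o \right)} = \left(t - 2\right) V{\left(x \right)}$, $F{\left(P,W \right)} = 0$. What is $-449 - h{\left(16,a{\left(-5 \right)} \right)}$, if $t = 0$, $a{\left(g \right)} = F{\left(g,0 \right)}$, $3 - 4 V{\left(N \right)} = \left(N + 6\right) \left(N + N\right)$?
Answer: $- \frac{1599}{2} \approx -799.5$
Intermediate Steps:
$V{\left(N \right)} = \frac{3}{4} - \frac{N \left(6 + N\right)}{2}$ ($V{\left(N \right)} = \frac{3}{4} - \frac{\left(N + 6\right) \left(N + N\right)}{4} = \frac{3}{4} - \frac{\left(6 + N\right) 2 N}{4} = \frac{3}{4} - \frac{2 N \left(6 + N\right)}{4} = \frac{3}{4} - \frac{N \left(6 + N\right)}{2}$)
$a{\left(g \right)} = 0$
$h{\left(x,o \right)} = - \frac{3}{2} + x^{2} + 6 x$ ($h{\left(x,o \right)} = \left(0 - 2\right) \left(\frac{3}{4} - 3 x - \frac{x^{2}}{2}\right) = - 2 \left(\frac{3}{4} - 3 x - \frac{x^{2}}{2}\right) = - \frac{3}{2} + x^{2} + 6 x$)
$-449 - h{\left(16,a{\left(-5 \right)} \right)} = -449 - \left(- \frac{3}{2} + 16^{2} + 6 \cdot 16\right) = -449 - \left(- \frac{3}{2} + 256 + 96\right) = -449 - \frac{701}{2} = - \frac{1599}{2}$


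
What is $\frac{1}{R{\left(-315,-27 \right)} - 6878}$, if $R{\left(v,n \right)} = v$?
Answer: $- \frac{1}{7193} \approx -0.00013902$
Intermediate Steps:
$\frac{1}{R{\left(-315,-27 \right)} - 6878} = \frac{1}{-315 - 6878} = \frac{1}{-7193} = - \frac{1}{7193}$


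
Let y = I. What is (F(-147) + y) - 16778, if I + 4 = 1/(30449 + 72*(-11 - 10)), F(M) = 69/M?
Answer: -23796081468/1417913 ≈ -16782.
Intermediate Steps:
I = -115747/28937 (I = -4 + 1/(30449 + 72*(-11 - 10)) = -4 + 1/(30449 + 72*(-21)) = -4 + 1/(30449 - 1512) = -4 + 1/28937 = -115747/28937 ≈ -4.0000)
y = -115747/28937 ≈ -4.0000
(F(-147) + y) - 16778 = (69/(-147) - 115747/28937) - 16778 = (69*(-1/147) - 115747/28937) - 16778 = (-23/49 - 115747/28937) - 16778 = -6337154/1417913 - 16778 = -23796081468/1417913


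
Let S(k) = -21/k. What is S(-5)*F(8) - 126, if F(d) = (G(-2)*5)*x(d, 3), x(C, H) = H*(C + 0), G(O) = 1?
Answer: 378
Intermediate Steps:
x(C, H) = C*H (x(C, H) = H*C = C*H)
F(d) = 15*d (F(d) = (1*5)*(d*3) = 5*(3*d) = 15*d)
S(-5)*F(8) - 126 = (-21/(-5))*(15*8) - 126 = -21*(-⅕)*120 - 126 = (21/5)*120 - 126 = 504 - 126 = 378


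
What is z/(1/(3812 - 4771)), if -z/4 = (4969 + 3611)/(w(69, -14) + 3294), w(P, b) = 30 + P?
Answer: 843920/87 ≈ 9700.2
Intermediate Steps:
z = -880/87 (z = -4*(4969 + 3611)/((30 + 69) + 3294) = -34320/(99 + 3294) = -34320/3393 = -4*220/87 = -880/87 ≈ -10.115)
z/(1/(3812 - 4771)) = -880/(87*(1/(3812 - 4771))) = -880/(87*(1/(-959))) = -880/(87*(-1/959)) = -880/87*(-959) = 843920/87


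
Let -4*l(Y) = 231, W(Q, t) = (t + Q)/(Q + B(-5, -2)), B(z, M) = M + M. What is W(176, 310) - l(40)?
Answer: 10419/172 ≈ 60.576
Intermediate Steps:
B(z, M) = 2*M
W(Q, t) = (Q + t)/(-4 + Q) (W(Q, t) = (t + Q)/(Q + 2*(-2)) = (Q + t)/(Q - 4) = (Q + t)/(-4 + Q))
l(Y) = -231/4 (l(Y) = -¼*231 = -231/4)
W(176, 310) - l(40) = (176 + 310)/(-4 + 176) - 1*(-231/4) = 486/172 + 231/4 = (1/172)*486 + 231/4 = 243/86 + 231/4 = 10419/172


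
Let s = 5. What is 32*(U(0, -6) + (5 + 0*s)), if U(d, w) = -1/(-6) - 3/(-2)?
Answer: 640/3 ≈ 213.33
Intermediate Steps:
U(d, w) = 5/3 (U(d, w) = -1*(-⅙) - 3*(-½) = ⅙ + 3/2 = 5/3)
32*(U(0, -6) + (5 + 0*s)) = 32*(5/3 + (5 + 0*5)) = 32*(5/3 + (5 + 0)) = 32*(5/3 + 5) = 32*(20/3) = 640/3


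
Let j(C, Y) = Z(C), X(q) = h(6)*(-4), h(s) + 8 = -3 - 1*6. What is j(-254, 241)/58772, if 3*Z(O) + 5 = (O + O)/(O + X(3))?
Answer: -211/16397388 ≈ -1.2868e-5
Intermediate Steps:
h(s) = -17 (h(s) = -8 + (-3 - 1*6) = -8 + (-3 - 6) = -8 - 9 = -17)
X(q) = 68 (X(q) = -17*(-4) = 68)
Z(O) = -5/3 + 2*O/(3*(68 + O)) (Z(O) = -5/3 + ((O + O)/(O + 68))/3 = -5/3 + ((2*O)/(68 + O))/3 = -5/3 + (2*O/(68 + O))/3 = -5/3 + 2*O/(3*(68 + O)))
j(C, Y) = (-340/3 - C)/(68 + C)
j(-254, 241)/58772 = ((-340/3 - 1*(-254))/(68 - 254))/58772 = ((-340/3 + 254)/(-186))*(1/58772) = -1/186*422/3*(1/58772) = -211/279*1/58772 = -211/16397388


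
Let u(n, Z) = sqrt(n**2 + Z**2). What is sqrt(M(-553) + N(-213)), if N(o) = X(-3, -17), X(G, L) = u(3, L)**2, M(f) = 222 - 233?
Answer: sqrt(287) ≈ 16.941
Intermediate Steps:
M(f) = -11
u(n, Z) = sqrt(Z**2 + n**2)
X(G, L) = 9 + L**2 (X(G, L) = (sqrt(L**2 + 3**2))**2 = (sqrt(L**2 + 9))**2 = (sqrt(9 + L**2))**2 = 9 + L**2)
N(o) = 298 (N(o) = 9 + (-17)**2 = 9 + 289 = 298)
sqrt(M(-553) + N(-213)) = sqrt(-11 + 298) = sqrt(287)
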